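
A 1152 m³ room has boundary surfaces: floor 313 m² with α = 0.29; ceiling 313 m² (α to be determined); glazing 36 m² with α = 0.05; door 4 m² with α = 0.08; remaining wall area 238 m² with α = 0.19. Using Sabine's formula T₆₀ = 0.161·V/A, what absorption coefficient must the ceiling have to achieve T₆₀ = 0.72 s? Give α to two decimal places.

0.38

A = 0.161·V/T₆₀ = 0.161·1152/0.72 = 257.60 m² sabins.
Absorption from the other surfaces = 313·0.29 + 36·0.05 + 4·0.08 + 238·0.19 = 138.11 m², so the ceiling must supply 119.49 m² over 313 m².
α = 119.49/313 = 0.382.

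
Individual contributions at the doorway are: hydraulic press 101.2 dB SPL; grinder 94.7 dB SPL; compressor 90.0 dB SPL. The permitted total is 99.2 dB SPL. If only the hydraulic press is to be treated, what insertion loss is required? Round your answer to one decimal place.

The untreated sources together contribute 10^(94.7/10) + 10^(90.0/10) = 3.951e+09, i.e. 95.97 dB SPL.
To meet 99.2 dB SPL overall, the treated hydraulic press may contribute at most 10^(99.2/10) − 3.951e+09 = 4.366e+09, i.e. 96.40 dB SPL.
Required insertion loss = 101.2 − 96.40 = 4.80 dB.

4.8 dB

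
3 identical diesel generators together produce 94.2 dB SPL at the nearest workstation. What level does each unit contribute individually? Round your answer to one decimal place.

3 equal contributions raise the level by 10·log₁₀ 3 = 4.771 dB, so each unit alone gives 94.2 − 4.771.

89.4 dB SPL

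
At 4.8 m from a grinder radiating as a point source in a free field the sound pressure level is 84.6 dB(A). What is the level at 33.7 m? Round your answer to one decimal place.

Spherical spreading from a point source gives a 20·log₁₀(r₂/r₁) drop.
L₂ = 84.6 − 20·log₁₀(33.7/4.8) = 84.6 − 16.928 = 67.67 dB(A).

67.7 dB(A)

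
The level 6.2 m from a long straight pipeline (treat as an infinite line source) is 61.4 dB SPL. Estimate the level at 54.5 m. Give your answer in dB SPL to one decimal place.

52.0 dB SPL

Line-source attenuation: ΔL = 10·log₁₀(r₂/r₁) = 10·log₁₀(54.5/6.2) = 9.440 dB.
L₂ = 61.4 − 10·log₁₀(54.5/6.2) = 61.4 − 9.440 = 51.96 dB SPL.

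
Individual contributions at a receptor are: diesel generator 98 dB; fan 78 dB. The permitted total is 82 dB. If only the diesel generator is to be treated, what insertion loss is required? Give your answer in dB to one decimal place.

18.2 dB

Everything except the diesel generator sums to 10^(78/10) = 6.310e+07 in linear terms, 78.00 dB.
The limit corresponds to 10^(82/10) = 1.585e+08; subtracting the fixed part leaves 9.539e+07 for the diesel generator, i.e. 79.80 dB.
So the diesel generator must be reduced from 98 to 79.80 dB: IL = 18.20 dB.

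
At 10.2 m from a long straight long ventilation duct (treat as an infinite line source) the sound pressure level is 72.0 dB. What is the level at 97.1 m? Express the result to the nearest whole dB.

For a line source, L₂ = L₁ − 10·log₁₀(r₂/r₁).
L₂ = 72.0 − 10·log₁₀(97.1/10.2) = 72.0 − 9.786 = 62.21 dB.

62 dB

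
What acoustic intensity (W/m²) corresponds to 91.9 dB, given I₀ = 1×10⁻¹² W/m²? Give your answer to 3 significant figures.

0.00155 W/m²

I/I₀ = 10^(91.9/10) = 1.549e+09, so I = 1.549e+09 × 10⁻¹² W/m².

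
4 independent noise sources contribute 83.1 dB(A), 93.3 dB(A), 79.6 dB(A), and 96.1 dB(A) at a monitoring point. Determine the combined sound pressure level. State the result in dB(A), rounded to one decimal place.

Incoherent sources combine by intensity addition: L_total = 10·log₁₀(Σ 10^(L_i/10)).
Σ 10^(L/10) = 10^(83.1/10) + 10^(93.3/10) + 10^(79.6/10) + 10^(96.1/10) = 6.507e+09.
L_total = 10·log₁₀(6.507e+09) = 98.13 dB(A).

98.1 dB(A)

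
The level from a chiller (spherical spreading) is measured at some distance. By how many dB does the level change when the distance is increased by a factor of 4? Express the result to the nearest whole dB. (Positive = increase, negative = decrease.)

Point-source spreading: ΔL = −20·log₁₀(r₂/r₁).
ΔL = −20·log₁₀(4) = -12.04 dB.

-12 dB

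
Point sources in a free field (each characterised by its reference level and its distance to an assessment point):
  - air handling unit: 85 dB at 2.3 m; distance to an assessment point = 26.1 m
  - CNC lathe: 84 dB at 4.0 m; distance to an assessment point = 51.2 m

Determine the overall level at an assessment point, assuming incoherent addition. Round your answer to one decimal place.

Apply inverse-square spreading to bring every level to the receiver, then sum 10^(L/10).
air handling unit: 85 − 20·log₁₀(26.1/2.3) = 85 − 21.10 = 63.90 dB.
CNC lathe: 84 − 20·log₁₀(51.2/4.0) = 84 − 22.14 = 61.86 dB.
Σ 10^(L/10) = 3.989e+06 → L_total = 10·log₁₀(3.989e+06) = 66.01 dB.

66.0 dB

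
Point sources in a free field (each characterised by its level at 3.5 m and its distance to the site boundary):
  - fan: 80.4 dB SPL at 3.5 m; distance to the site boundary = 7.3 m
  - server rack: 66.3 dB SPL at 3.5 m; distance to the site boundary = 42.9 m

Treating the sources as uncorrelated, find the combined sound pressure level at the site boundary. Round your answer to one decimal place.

74.0 dB SPL

First find each source's level at the receiver (point-source: −20·log₁₀(r/r_ref)), then combine on an intensity basis.
fan: 80.4 − 20·log₁₀(7.3/3.5) = 80.4 − 6.39 = 74.01 dB SPL.
server rack: 66.3 − 20·log₁₀(42.9/3.5) = 66.3 − 21.77 = 44.53 dB SPL.
Σ 10^(L/10) = 2.523e+07 → L_total = 10·log₁₀(2.523e+07) = 74.02 dB SPL.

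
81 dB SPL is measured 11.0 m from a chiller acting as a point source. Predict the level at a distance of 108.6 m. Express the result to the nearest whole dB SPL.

61 dB SPL

Point-source attenuation: ΔL = 20·log₁₀(r₂/r₁) = 20·log₁₀(108.6/11.0) = 19.889 dB.
L₂ = 81 − 20·log₁₀(108.6/11.0) = 81 − 19.889 = 61.11 dB SPL.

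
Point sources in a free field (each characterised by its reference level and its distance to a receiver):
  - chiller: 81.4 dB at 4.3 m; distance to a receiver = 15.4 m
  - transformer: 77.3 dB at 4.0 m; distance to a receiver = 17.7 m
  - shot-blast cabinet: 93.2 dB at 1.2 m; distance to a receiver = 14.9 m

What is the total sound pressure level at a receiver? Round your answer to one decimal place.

74.3 dB

Propagate each source to the receiver with L = L_ref − 20·log₁₀(r/r_ref), then add intensities.
chiller: 81.4 − 20·log₁₀(15.4/4.3) = 81.4 − 11.08 = 70.32 dB.
transformer: 77.3 − 20·log₁₀(17.7/4.0) = 77.3 − 12.92 = 64.38 dB.
shot-blast cabinet: 93.2 − 20·log₁₀(14.9/1.2) = 93.2 − 21.88 = 71.32 dB.
Σ 10^(L/10) = 2.706e+07 → L_total = 10·log₁₀(2.706e+07) = 74.32 dB.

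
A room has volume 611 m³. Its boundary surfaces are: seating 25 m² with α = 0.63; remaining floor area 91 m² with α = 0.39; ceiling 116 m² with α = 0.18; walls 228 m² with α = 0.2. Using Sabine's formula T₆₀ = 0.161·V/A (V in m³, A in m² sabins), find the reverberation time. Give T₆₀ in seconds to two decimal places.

0.84 s

A = Σ Sᵢαᵢ = 25·0.63 + 91·0.39 + 116·0.18 + 228·0.2 = 117.72 m².
T₆₀ = 0.161·V/A = 0.161·611/117.72 = 0.836 s.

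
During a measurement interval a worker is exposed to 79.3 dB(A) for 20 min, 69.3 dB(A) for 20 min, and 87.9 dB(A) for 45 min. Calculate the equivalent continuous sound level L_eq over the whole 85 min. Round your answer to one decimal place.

The energy average is taken in the linear domain: L_eq = 10·log₁₀[(Σ tᵢ·10^(Lᵢ/10))/T], T = 85 min.
Σ tᵢ·10^(Lᵢ/10) = 20·10^(79.3/10) + 20·10^(69.3/10) + 45·10^(87.9/10) = 2.962e+10.
L_eq = 10·log₁₀(2.962e+10/85) = 85.42 dB(A).

85.4 dB(A)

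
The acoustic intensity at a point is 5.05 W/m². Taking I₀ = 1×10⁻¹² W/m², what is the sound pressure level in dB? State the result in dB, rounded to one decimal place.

L = 10·log₁₀(I/I₀) = 10·log₁₀(5.05/10⁻¹²) = 10·log₁₀(5.05×10^12).
L = 10·(0.7033 + 12) = 127.03 dB.

127.0 dB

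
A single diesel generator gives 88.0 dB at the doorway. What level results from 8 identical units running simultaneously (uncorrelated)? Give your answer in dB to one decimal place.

97.0 dB

L_total = L₁ + 10·log₁₀ N for N identical incoherent sources.
L_total = 88.0 + 10·log₁₀(8) = 88.0 + 9.031 = 97.03 dB.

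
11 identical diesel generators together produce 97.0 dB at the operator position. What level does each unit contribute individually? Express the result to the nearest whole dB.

87 dB

Dividing the total intensity by 11 lowers the level by 10·log₁₀ 11 = 10.414 dB: L₁ = 97.0 − 10.414.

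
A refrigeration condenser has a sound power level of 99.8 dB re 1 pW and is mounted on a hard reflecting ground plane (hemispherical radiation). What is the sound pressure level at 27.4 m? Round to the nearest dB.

63 dB

Free-field hemispherical radiation: L_p = L_w − 10·log₁₀(2π·r²), r = 27.4 m.
2π·r² = 4717 m², 10·log₁₀ of that is 36.737 dB.
L_p = 99.8 − 36.737 = 63.06 dB.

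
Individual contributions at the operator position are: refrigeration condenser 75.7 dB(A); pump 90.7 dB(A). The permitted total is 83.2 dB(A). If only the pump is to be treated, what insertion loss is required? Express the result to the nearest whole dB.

8 dB

The untreated sources together contribute 10^(75.7/10) = 3.715e+07, i.e. 75.70 dB(A).
To meet 83.2 dB(A) overall, the treated pump may contribute at most 10^(83.2/10) − 3.715e+07 = 1.718e+08, i.e. 82.35 dB(A).
So the pump must be reduced from 90.7 to 82.35 dB(A): IL = 8.35 dB.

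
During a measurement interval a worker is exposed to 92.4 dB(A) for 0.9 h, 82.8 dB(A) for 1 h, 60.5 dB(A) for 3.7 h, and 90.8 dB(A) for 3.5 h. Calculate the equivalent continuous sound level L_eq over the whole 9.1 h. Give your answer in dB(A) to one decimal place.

88.2 dB(A)

Weight each interval's intensity by its duration and average over T = 9.1 h:
Σ tᵢ·10^(Lᵢ/10) = 0.9·10^(92.4/10) + 1·10^(82.8/10) + 3.7·10^(60.5/10) + 3.5·10^(90.8/10) = 5.967e+09.
L_eq = 10·log₁₀(5.967e+09/9.1) = 88.17 dB(A).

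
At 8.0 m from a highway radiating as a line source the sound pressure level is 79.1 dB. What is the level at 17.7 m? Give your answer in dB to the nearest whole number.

76 dB

For a line source, L₂ = L₁ − 10·log₁₀(r₂/r₁).
L₂ = 79.1 − 10·log₁₀(17.7/8.0) = 79.1 − 3.449 = 75.65 dB.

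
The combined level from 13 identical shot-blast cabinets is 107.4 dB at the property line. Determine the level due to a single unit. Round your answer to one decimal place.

13 equal contributions raise the level by 10·log₁₀ 13 = 11.139 dB, so each unit alone gives 107.4 − 11.139.

96.3 dB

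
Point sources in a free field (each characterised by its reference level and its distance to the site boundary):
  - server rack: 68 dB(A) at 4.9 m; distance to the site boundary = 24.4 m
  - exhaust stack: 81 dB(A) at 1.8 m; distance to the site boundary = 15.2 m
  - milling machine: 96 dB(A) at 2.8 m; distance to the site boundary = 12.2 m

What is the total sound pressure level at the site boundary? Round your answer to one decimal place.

83.3 dB(A)

First find each source's level at the receiver (point-source: −20·log₁₀(r/r_ref)), then combine on an intensity basis.
server rack: 68 − 20·log₁₀(24.4/4.9) = 68 − 13.94 = 54.06 dB(A).
exhaust stack: 81 − 20·log₁₀(15.2/1.8) = 81 − 18.53 = 62.47 dB(A).
milling machine: 96 − 20·log₁₀(12.2/2.8) = 96 − 12.78 = 83.22 dB(A).
Σ 10^(L/10) = 2.117e+08 → L_total = 10·log₁₀(2.117e+08) = 83.26 dB(A).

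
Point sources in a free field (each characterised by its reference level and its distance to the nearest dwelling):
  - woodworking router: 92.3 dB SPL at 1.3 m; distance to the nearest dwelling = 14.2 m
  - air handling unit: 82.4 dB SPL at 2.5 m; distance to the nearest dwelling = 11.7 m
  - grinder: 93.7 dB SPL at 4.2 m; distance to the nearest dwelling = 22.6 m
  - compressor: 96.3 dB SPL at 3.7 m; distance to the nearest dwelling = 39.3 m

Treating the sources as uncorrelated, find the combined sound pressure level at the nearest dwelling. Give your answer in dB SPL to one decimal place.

81.5 dB SPL

Apply inverse-square spreading to bring every level to the receiver, then sum 10^(L/10).
woodworking router: 92.3 − 20·log₁₀(14.2/1.3) = 92.3 − 20.77 = 71.53 dB SPL.
air handling unit: 82.4 − 20·log₁₀(11.7/2.5) = 82.4 − 13.40 = 69.00 dB SPL.
grinder: 93.7 − 20·log₁₀(22.6/4.2) = 93.7 − 14.62 = 79.08 dB SPL.
compressor: 96.3 − 20·log₁₀(39.3/3.7) = 96.3 − 20.52 = 75.78 dB SPL.
Σ 10^(L/10) = 1.409e+08 → L_total = 10·log₁₀(1.409e+08) = 81.49 dB SPL.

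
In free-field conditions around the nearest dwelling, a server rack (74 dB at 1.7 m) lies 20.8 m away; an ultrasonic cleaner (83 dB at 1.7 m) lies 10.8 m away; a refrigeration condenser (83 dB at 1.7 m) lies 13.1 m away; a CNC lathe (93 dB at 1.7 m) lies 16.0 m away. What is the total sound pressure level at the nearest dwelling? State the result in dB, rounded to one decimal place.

Propagate each source to the receiver with L = L_ref − 20·log₁₀(r/r_ref), then add intensities.
server rack: 74 − 20·log₁₀(20.8/1.7) = 74 − 21.75 = 52.25 dB.
ultrasonic cleaner: 83 − 20·log₁₀(10.8/1.7) = 83 − 16.06 = 66.94 dB.
refrigeration condenser: 83 − 20·log₁₀(13.1/1.7) = 83 − 17.74 = 65.26 dB.
CNC lathe: 93 − 20·log₁₀(16.0/1.7) = 93 − 19.47 = 73.53 dB.
Σ 10^(L/10) = 3.100e+07 → L_total = 10·log₁₀(3.100e+07) = 74.91 dB.

74.9 dB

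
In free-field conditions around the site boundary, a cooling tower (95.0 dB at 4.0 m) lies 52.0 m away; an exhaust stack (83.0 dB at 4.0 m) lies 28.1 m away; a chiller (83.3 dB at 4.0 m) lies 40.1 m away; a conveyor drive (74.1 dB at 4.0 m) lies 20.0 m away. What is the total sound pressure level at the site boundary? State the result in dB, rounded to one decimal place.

Propagate each source to the receiver with L = L_ref − 20·log₁₀(r/r_ref), then add intensities.
cooling tower: 95.0 − 20·log₁₀(52.0/4.0) = 95.0 − 22.28 = 72.72 dB.
exhaust stack: 83.0 − 20·log₁₀(28.1/4.0) = 83.0 − 16.93 = 66.07 dB.
chiller: 83.3 − 20·log₁₀(40.1/4.0) = 83.3 − 20.02 = 63.28 dB.
conveyor drive: 74.1 − 20·log₁₀(20.0/4.0) = 74.1 − 13.98 = 60.12 dB.
Σ 10^(L/10) = 2.591e+07 → L_total = 10·log₁₀(2.591e+07) = 74.13 dB.

74.1 dB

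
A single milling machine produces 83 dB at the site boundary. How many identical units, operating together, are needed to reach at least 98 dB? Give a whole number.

32

N identical sources give L₁ + 10·log₁₀ N, so require 10·log₁₀ N ≥ 98 − 83 = 15.0 dB.
N ≥ 10^(15.0/10) = 31.623, so N = 32.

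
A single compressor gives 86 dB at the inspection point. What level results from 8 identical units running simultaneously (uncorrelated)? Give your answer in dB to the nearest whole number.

L_total = L₁ + 10·log₁₀ N for N identical incoherent sources.
L_total = 86 + 10·log₁₀(8) = 86 + 9.031 = 95.03 dB.

95 dB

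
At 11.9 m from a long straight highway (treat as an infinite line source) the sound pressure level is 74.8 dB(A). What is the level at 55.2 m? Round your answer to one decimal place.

68.1 dB(A)

Cylindrical spreading from a line source gives a 10·log₁₀(r₂/r₁) drop.
L₂ = 74.8 − 10·log₁₀(55.2/11.9) = 74.8 − 6.664 = 68.14 dB(A).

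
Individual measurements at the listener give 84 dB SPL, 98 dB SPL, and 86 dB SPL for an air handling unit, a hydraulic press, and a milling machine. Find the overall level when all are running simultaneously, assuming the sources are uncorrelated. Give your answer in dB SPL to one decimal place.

For uncorrelated sources the intensities add, so convert each level to linear form, sum, and take 10·log₁₀ of the total.
Σ 10^(L/10) = 10^(84/10) + 10^(98/10) + 10^(86/10) = 6.959e+09.
L_total = 10·log₁₀(6.959e+09) = 98.43 dB SPL.

98.4 dB SPL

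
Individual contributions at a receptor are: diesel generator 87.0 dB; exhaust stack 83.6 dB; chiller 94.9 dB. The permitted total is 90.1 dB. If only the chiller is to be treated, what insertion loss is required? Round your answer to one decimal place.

10.2 dB

The untreated sources together contribute 10^(87.0/10) + 10^(83.6/10) = 7.303e+08, i.e. 88.63 dB.
The limit corresponds to 10^(90.1/10) = 1.023e+09; subtracting the fixed part leaves 2.930e+08 for the chiller, i.e. 84.67 dB.
So the chiller must be reduced from 94.9 to 84.67 dB: IL = 10.23 dB.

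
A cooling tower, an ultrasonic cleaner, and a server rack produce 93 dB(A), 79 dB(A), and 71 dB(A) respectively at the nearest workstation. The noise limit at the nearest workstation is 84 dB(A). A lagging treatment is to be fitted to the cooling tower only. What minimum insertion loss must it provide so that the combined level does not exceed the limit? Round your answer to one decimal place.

11.0 dB

The untreated sources together contribute 10^(79/10) + 10^(71/10) = 9.202e+07, i.e. 79.64 dB(A).
To meet 84 dB(A) overall, the treated cooling tower may contribute at most 10^(84/10) − 9.202e+07 = 1.592e+08, i.e. 82.02 dB(A).
Required insertion loss = 93 − 82.02 = 10.98 dB.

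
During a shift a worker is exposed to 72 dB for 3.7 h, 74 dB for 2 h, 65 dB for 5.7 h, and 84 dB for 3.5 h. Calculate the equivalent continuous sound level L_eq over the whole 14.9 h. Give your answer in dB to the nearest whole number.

78 dB

The energy average is taken in the linear domain: L_eq = 10·log₁₀[(Σ tᵢ·10^(Lᵢ/10))/T], T = 14.9 h.
Σ tᵢ·10^(Lᵢ/10) = 3.7·10^(72/10) + 2·10^(74/10) + 5.7·10^(65/10) + 3.5·10^(84/10) = 1.006e+09.
L_eq = 10·log₁₀(1.006e+09/14.9) = 78.29 dB.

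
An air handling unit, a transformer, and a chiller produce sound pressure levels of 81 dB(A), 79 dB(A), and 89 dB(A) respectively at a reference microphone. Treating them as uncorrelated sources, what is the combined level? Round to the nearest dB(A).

Incoherent sources combine by intensity addition: L_total = 10·log₁₀(Σ 10^(L_i/10)).
Σ 10^(L/10) = 10^(81/10) + 10^(79/10) + 10^(89/10) = 9.997e+08.
L_total = 10·log₁₀(9.997e+08) = 90.00 dB(A).

90 dB(A)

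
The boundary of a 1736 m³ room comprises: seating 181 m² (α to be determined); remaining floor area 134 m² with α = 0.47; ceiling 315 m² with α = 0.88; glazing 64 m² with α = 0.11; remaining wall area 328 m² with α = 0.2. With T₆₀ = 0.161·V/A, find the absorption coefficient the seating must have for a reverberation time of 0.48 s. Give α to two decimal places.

0.94

From T₆₀ = 0.161·V/A, the target T₆₀ = 0.48 s needs A = 0.161·1736/0.48 = 582.28 m².
Absorption from the other surfaces = 134·0.47 + 315·0.88 + 64·0.11 + 328·0.2 = 412.82 m², so the seating must supply 169.46 m² over 181 m².
α = 169.46/181 = 0.936.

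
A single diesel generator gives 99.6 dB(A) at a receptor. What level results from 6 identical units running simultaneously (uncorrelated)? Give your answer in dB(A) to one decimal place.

107.4 dB(A)

N identical incoherent sources raise the level by 10·log₁₀ N.
L_total = 99.6 + 10·log₁₀(6) = 99.6 + 7.782 = 107.38 dB(A).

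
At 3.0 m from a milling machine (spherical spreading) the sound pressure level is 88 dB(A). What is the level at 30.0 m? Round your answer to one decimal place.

For a point source, L₂ = L₁ − 20·log₁₀(r₂/r₁).
L₂ = 88 − 20·log₁₀(30.0/3.0) = 88 − 20.000 = 68.00 dB(A).

68.0 dB(A)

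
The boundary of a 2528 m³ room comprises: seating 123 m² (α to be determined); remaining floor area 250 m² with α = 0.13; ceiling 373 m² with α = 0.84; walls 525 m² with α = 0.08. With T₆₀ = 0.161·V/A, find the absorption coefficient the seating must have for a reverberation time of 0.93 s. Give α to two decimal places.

0.41

From T₆₀ = 0.161·V/A, the target T₆₀ = 0.93 s needs A = 0.161·2528/0.93 = 437.64 m².
Absorption from the other surfaces = 250·0.13 + 373·0.84 + 525·0.08 = 387.82 m², so the seating must supply 49.82 m² over 123 m².
α = 49.82/123 = 0.405.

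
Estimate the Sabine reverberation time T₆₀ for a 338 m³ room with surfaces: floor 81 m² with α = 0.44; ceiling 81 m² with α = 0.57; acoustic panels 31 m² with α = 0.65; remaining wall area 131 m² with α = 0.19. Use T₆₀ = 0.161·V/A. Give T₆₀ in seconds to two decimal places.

0.43 s

Total absorption A = 81·0.44 + 81·0.57 + 31·0.65 + 131·0.19 = 126.85 m² sabins.
T₆₀ = 0.161 × 338 / 126.85 = 0.429 s.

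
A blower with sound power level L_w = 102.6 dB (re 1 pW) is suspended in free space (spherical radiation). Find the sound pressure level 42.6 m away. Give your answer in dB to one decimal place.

Free-field spherical radiation: L_p = L_w − 10·log₁₀(4π·r²), r = 42.6 m.
4π·r² = 2.28e+04 m², 10·log₁₀ of that is 43.580 dB.
L_p = 102.6 − 43.580 = 59.02 dB.

59.0 dB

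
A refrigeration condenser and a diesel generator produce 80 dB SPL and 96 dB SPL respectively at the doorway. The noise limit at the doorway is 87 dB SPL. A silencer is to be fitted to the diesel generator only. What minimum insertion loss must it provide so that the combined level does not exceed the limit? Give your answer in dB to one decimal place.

The untreated sources together contribute 10^(80/10) = 1.000e+08, i.e. 80.00 dB SPL.
To meet 87 dB SPL overall, the treated diesel generator may contribute at most 10^(87/10) − 1.000e+08 = 4.012e+08, i.e. 86.03 dB SPL.
So the diesel generator must be reduced from 96 to 86.03 dB SPL: IL = 9.97 dB.

10.0 dB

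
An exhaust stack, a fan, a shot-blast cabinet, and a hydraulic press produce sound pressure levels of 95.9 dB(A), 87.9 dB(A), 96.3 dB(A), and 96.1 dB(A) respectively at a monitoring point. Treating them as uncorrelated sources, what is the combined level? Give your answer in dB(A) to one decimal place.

Incoherent sources combine by intensity addition: L_total = 10·log₁₀(Σ 10^(L_i/10)).
Σ 10^(L/10) = 10^(95.9/10) + 10^(87.9/10) + 10^(96.3/10) + 10^(96.1/10) = 1.285e+10.
L_total = 10·log₁₀(1.285e+10) = 101.09 dB(A).

101.1 dB(A)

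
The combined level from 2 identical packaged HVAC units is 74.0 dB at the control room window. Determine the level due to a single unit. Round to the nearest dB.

2 equal contributions raise the level by 10·log₁₀ 2 = 3.010 dB, so each unit alone gives 74.0 − 3.010.

71 dB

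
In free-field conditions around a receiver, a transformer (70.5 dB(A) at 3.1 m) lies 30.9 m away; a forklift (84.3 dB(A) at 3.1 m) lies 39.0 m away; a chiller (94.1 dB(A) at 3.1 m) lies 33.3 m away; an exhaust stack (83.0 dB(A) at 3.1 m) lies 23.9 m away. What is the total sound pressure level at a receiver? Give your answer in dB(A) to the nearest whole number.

First find each source's level at the receiver (point-source: −20·log₁₀(r/r_ref)), then combine on an intensity basis.
transformer: 70.5 − 20·log₁₀(30.9/3.1) = 70.5 − 19.97 = 50.53 dB(A).
forklift: 84.3 − 20·log₁₀(39.0/3.1) = 84.3 − 21.99 = 62.31 dB(A).
chiller: 94.1 − 20·log₁₀(33.3/3.1) = 94.1 − 20.62 = 73.48 dB(A).
exhaust stack: 83.0 − 20·log₁₀(23.9/3.1) = 83.0 − 17.74 = 65.26 dB(A).
Σ 10^(L/10) = 2.745e+07 → L_total = 10·log₁₀(2.745e+07) = 74.38 dB(A).

74 dB(A)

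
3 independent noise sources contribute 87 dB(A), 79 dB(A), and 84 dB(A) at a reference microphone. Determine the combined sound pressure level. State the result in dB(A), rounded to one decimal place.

Incoherent sources combine by intensity addition: L_total = 10·log₁₀(Σ 10^(L_i/10)).
Σ 10^(L/10) = 10^(87/10) + 10^(79/10) + 10^(84/10) = 8.318e+08.
L_total = 10·log₁₀(8.318e+08) = 89.20 dB(A).

89.2 dB(A)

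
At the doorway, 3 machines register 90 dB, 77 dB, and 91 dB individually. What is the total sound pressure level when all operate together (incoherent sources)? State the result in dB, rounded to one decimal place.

93.6 dB

For uncorrelated sources the intensities add, so convert each level to linear form, sum, and take 10·log₁₀ of the total.
Σ 10^(L/10) = 10^(90/10) + 10^(77/10) + 10^(91/10) = 2.309e+09.
L_total = 10·log₁₀(2.309e+09) = 93.63 dB.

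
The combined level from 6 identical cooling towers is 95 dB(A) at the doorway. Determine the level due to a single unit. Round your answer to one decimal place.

6 equal contributions raise the level by 10·log₁₀ 6 = 7.782 dB, so each unit alone gives 95 − 7.782.

87.2 dB(A)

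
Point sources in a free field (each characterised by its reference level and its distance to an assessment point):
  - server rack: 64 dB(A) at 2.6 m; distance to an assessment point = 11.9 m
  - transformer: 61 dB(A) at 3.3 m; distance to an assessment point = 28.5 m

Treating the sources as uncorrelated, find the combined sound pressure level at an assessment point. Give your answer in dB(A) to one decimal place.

Propagate each source to the receiver with L = L_ref − 20·log₁₀(r/r_ref), then add intensities.
server rack: 64 − 20·log₁₀(11.9/2.6) = 64 − 13.21 = 50.79 dB(A).
transformer: 61 − 20·log₁₀(28.5/3.3) = 61 − 18.73 = 42.27 dB(A).
Σ 10^(L/10) = 1.368e+05 → L_total = 10·log₁₀(1.368e+05) = 51.36 dB(A).

51.4 dB(A)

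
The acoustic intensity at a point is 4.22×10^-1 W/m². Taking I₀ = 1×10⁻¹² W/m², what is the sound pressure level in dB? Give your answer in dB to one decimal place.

116.3 dB

I/I₀ = 4.22×10^-1/10⁻¹² = 4.22×10^11, and L = 10·log₁₀(I/I₀).
L = 10·(0.6253 + 11) = 116.25 dB.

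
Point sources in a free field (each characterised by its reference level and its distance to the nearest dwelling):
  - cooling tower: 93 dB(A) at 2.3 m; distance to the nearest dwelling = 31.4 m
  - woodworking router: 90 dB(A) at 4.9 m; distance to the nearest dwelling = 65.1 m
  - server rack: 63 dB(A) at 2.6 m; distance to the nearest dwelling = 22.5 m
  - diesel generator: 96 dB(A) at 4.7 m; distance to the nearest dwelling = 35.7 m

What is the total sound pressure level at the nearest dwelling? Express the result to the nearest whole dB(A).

First find each source's level at the receiver (point-source: −20·log₁₀(r/r_ref)), then combine on an intensity basis.
cooling tower: 93 − 20·log₁₀(31.4/2.3) = 93 − 22.70 = 70.30 dB(A).
woodworking router: 90 − 20·log₁₀(65.1/4.9) = 90 − 22.47 = 67.53 dB(A).
server rack: 63 − 20·log₁₀(22.5/2.6) = 63 − 18.74 = 44.26 dB(A).
diesel generator: 96 − 20·log₁₀(35.7/4.7) = 96 − 17.61 = 78.39 dB(A).
Σ 10^(L/10) = 8.540e+07 → L_total = 10·log₁₀(8.540e+07) = 79.31 dB(A).

79 dB(A)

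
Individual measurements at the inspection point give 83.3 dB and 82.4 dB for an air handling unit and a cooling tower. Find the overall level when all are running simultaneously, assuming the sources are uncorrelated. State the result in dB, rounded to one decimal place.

For uncorrelated sources the intensities add, so convert each level to linear form, sum, and take 10·log₁₀ of the total.
Σ 10^(L/10) = 10^(83.3/10) + 10^(82.4/10) = 3.876e+08.
L_total = 10·log₁₀(3.876e+08) = 85.88 dB.

85.9 dB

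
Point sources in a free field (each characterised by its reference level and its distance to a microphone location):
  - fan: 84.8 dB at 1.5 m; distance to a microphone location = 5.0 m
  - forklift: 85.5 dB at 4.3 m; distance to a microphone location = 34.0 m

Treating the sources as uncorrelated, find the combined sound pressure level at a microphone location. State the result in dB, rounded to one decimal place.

75.2 dB

Propagate each source to the receiver with L = L_ref − 20·log₁₀(r/r_ref), then add intensities.
fan: 84.8 − 20·log₁₀(5.0/1.5) = 84.8 − 10.46 = 74.34 dB.
forklift: 85.5 − 20·log₁₀(34.0/4.3) = 85.5 − 17.96 = 67.54 dB.
Σ 10^(L/10) = 3.285e+07 → L_total = 10·log₁₀(3.285e+07) = 75.17 dB.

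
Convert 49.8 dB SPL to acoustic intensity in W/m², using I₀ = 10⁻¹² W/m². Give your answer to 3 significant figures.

9.55e-08 W/m²

L = 10·log₁₀(I/I₀) ⇒ I = I₀·10^(L/10) = 10⁻¹² × 10^4.98.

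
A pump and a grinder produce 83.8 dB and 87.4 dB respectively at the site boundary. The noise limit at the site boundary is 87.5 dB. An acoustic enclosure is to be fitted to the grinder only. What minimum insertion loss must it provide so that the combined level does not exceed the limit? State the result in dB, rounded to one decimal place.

2.3 dB

Fixed contribution from the other source: Σ 10^(L/10) = 10^(83.8/10) = 2.399e+08 (83.80 dB).
To meet 87.5 dB overall, the treated grinder may contribute at most 10^(87.5/10) − 2.399e+08 = 3.225e+08, i.e. 85.08 dB.
Required insertion loss = 87.4 − 85.08 = 2.32 dB.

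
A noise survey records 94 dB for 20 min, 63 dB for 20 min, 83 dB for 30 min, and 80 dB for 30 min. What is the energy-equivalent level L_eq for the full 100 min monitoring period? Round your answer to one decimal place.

Weight each interval's intensity by its duration and average over T = 100 min:
Σ tᵢ·10^(Lᵢ/10) = 20·10^(94/10) + 20·10^(63/10) + 30·10^(83/10) + 30·10^(80/10) = 5.926e+10.
L_eq = 10·log₁₀(5.926e+10/100) = 87.73 dB.

87.7 dB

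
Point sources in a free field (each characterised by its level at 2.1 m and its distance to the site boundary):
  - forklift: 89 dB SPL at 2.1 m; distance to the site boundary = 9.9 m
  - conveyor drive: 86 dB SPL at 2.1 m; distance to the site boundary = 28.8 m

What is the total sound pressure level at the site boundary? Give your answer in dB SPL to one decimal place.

75.8 dB SPL

First find each source's level at the receiver (point-source: −20·log₁₀(r/r_ref)), then combine on an intensity basis.
forklift: 89 − 20·log₁₀(9.9/2.1) = 89 − 13.47 = 75.53 dB SPL.
conveyor drive: 86 − 20·log₁₀(28.8/2.1) = 86 − 22.74 = 63.26 dB SPL.
Σ 10^(L/10) = 3.786e+07 → L_total = 10·log₁₀(3.786e+07) = 75.78 dB SPL.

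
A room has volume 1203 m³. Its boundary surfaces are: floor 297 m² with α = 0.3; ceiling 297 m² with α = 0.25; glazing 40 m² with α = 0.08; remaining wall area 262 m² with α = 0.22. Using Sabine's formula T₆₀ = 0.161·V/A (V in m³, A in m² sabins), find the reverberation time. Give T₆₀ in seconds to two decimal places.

Total absorption A = 297·0.3 + 297·0.25 + 40·0.08 + 262·0.22 = 224.19 m² sabins.
T₆₀ = 0.161·V/A = 0.161·1203/224.19 = 0.864 s.

0.86 s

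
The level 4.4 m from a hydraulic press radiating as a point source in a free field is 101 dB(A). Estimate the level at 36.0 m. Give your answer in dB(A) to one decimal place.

82.7 dB(A)

Spherical spreading from a point source gives a 20·log₁₀(r₂/r₁) drop.
L₂ = 101 − 20·log₁₀(36.0/4.4) = 101 − 18.257 = 82.74 dB(A).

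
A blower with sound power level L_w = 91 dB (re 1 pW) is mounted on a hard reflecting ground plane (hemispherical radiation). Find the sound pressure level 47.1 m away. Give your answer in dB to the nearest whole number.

Free-field hemispherical radiation: L_p = L_w − 10·log₁₀(2π·r²), r = 47.1 m.
2π·r² = 1.394e+04 m², 10·log₁₀ of that is 41.442 dB.
L_p = 91 − 41.442 = 49.56 dB.

50 dB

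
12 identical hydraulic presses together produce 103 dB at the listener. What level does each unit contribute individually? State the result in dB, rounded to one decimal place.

92.2 dB

For N identical incoherent sources L_total = L₁ + 10·log₁₀ N, so L₁ = 103 − 10·log₁₀(12) = 103 − 10.792.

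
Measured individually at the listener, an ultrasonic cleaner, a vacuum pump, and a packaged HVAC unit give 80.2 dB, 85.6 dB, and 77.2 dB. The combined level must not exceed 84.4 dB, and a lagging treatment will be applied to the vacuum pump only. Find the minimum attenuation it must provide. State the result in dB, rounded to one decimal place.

4.9 dB

Fixed contribution from the other sources: Σ 10^(L/10) = 10^(80.2/10) + 10^(77.2/10) = 1.572e+08 (81.96 dB).
To meet 84.4 dB overall, the treated vacuum pump may contribute at most 10^(84.4/10) − 1.572e+08 = 1.182e+08, i.e. 80.73 dB.
Required insertion loss = 85.6 − 80.73 = 4.87 dB.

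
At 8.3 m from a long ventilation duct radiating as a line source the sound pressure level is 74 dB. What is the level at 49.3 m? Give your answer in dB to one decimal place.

For a line source, L₂ = L₁ − 10·log₁₀(r₂/r₁).
L₂ = 74 − 10·log₁₀(49.3/8.3) = 74 − 7.738 = 66.26 dB.

66.3 dB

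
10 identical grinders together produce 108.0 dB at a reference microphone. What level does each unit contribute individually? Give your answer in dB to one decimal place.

98.0 dB

For N identical incoherent sources L_total = L₁ + 10·log₁₀ N, so L₁ = 108.0 − 10·log₁₀(10) = 108.0 − 10.000.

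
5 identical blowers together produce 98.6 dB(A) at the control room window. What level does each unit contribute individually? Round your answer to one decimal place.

91.6 dB(A)

5 equal contributions raise the level by 10·log₁₀ 5 = 6.990 dB, so each unit alone gives 98.6 − 6.990.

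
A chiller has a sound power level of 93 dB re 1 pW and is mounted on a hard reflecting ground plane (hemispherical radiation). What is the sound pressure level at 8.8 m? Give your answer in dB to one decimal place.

L_p = L_w − 10·log₁₀(2π·r²) with r = 8.8 m.
2π·r² = 486.6 m², 10·log₁₀ of that is 26.871 dB.
L_p = 93 − 26.871 = 66.13 dB.

66.1 dB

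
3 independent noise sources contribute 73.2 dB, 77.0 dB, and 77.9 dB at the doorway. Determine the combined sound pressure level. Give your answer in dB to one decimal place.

81.2 dB

For uncorrelated sources the intensities add, so convert each level to linear form, sum, and take 10·log₁₀ of the total.
Σ 10^(L/10) = 10^(73.2/10) + 10^(77.0/10) + 10^(77.9/10) = 1.327e+08.
L_total = 10·log₁₀(1.327e+08) = 81.23 dB.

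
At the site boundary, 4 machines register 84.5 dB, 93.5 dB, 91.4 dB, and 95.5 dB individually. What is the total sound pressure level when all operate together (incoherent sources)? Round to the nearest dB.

99 dB

Incoherent sources combine by intensity addition: L_total = 10·log₁₀(Σ 10^(L_i/10)).
Σ 10^(L/10) = 10^(84.5/10) + 10^(93.5/10) + 10^(91.4/10) + 10^(95.5/10) = 7.449e+09.
L_total = 10·log₁₀(7.449e+09) = 98.72 dB.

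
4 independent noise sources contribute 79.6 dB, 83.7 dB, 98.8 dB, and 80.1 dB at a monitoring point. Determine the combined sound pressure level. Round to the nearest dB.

Incoherent sources combine by intensity addition: L_total = 10·log₁₀(Σ 10^(L_i/10)).
Σ 10^(L/10) = 10^(79.6/10) + 10^(83.7/10) + 10^(98.8/10) + 10^(80.1/10) = 8.014e+09.
L_total = 10·log₁₀(8.014e+09) = 99.04 dB.

99 dB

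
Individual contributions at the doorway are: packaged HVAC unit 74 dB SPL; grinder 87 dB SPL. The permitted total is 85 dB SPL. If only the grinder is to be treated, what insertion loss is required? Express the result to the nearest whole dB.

Fixed contribution from the other source: Σ 10^(L/10) = 10^(74/10) = 2.512e+07 (74.00 dB SPL).
To meet 85 dB SPL overall, the treated grinder may contribute at most 10^(85/10) − 2.512e+07 = 2.911e+08, i.e. 84.64 dB SPL.
So the grinder must be reduced from 87 to 84.64 dB SPL: IL = 2.36 dB.

2 dB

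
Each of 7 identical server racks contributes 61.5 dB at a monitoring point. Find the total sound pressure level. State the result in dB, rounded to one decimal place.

With 7 equal, uncorrelated contributions the intensity is 7× that of one unit, giving a rise of 10·log₁₀ 7.
L_total = 61.5 + 10·log₁₀(7) = 61.5 + 8.451 = 69.95 dB.

70.0 dB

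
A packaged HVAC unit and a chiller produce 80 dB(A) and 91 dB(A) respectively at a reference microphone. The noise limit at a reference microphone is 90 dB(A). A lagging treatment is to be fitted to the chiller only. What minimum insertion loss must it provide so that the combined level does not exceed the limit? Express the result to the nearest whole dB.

1 dB

Fixed contribution from the other source: Σ 10^(L/10) = 10^(80/10) = 1.000e+08 (80.00 dB(A)).
The limit corresponds to 10^(90/10) = 1.000e+09; subtracting the fixed part leaves 9.000e+08 for the chiller, i.e. 89.54 dB(A).
So the chiller must be reduced from 91 to 89.54 dB(A): IL = 1.46 dB.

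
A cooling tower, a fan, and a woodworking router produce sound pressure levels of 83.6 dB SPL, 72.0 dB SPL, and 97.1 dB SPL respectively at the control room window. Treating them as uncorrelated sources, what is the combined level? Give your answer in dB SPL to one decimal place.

97.3 dB SPL

Incoherent sources combine by intensity addition: L_total = 10·log₁₀(Σ 10^(L_i/10)).
Σ 10^(L/10) = 10^(83.6/10) + 10^(72.0/10) + 10^(97.1/10) = 5.374e+09.
L_total = 10·log₁₀(5.374e+09) = 97.30 dB SPL.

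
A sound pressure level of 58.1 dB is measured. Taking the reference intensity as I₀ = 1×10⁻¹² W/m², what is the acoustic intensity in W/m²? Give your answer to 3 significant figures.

6.46e-07 W/m²

I/I₀ = 10^(58.1/10) = 6.457e+05, so I = 6.457e+05 × 10⁻¹² W/m².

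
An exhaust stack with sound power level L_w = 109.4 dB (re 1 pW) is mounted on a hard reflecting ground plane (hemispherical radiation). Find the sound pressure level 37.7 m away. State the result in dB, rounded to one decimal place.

69.9 dB

The power spreads over a hemisphere of area 2π·r², so L_p = L_w − 10·log₁₀(2π·r²).
2π·r² = 8930 m², 10·log₁₀ of that is 39.509 dB.
L_p = 109.4 − 39.509 = 69.89 dB.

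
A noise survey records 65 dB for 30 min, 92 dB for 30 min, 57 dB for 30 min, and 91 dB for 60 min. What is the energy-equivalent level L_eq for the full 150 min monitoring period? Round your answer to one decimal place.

Weight each interval's intensity by its duration and average over T = 150 min:
Σ tᵢ·10^(Lᵢ/10) = 30·10^(65/10) + 30·10^(92/10) + 30·10^(57/10) + 60·10^(91/10) = 1.232e+11.
L_eq = 10·log₁₀(1.232e+11/150) = 89.14 dB.

89.1 dB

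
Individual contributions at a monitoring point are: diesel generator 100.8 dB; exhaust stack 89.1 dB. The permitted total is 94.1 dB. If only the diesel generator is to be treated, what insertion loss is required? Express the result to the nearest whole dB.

8 dB

Everything except the diesel generator sums to 10^(89.1/10) = 8.128e+08 in linear terms, 89.10 dB.
The limit corresponds to 10^(94.1/10) = 2.570e+09; subtracting the fixed part leaves 1.758e+09 for the diesel generator, i.e. 92.45 dB.
So the diesel generator must be reduced from 100.8 to 92.45 dB: IL = 8.35 dB.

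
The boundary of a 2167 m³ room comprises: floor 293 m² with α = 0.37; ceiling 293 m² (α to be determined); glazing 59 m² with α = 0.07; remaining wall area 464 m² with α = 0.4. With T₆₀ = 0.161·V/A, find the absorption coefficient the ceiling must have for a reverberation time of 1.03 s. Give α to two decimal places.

0.14

A = 0.161·V/T₆₀ = 0.161·2167/1.03 = 338.73 m² sabins.
Absorption from the other surfaces = 293·0.37 + 59·0.07 + 464·0.4 = 298.14 m², so the ceiling must supply 40.59 m² over 293 m².
α = 40.59/293 = 0.139.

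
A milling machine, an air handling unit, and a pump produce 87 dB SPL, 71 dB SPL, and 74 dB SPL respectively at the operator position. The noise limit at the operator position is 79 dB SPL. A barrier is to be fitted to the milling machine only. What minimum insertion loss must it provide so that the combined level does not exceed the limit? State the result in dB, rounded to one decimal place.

The untreated sources together contribute 10^(71/10) + 10^(74/10) = 3.771e+07, i.e. 75.76 dB SPL.
The limit corresponds to 10^(79/10) = 7.943e+07; subtracting the fixed part leaves 4.172e+07 for the milling machine, i.e. 76.20 dB SPL.
So the milling machine must be reduced from 87 to 76.20 dB SPL: IL = 10.80 dB.

10.8 dB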